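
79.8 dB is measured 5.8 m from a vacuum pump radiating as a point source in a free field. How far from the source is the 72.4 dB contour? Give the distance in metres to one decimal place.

For a point source L₁ − L₂ = 20·log₁₀(r₂/r₁), so r₂ = r₁·10^((L₁−L₂)/20).
r₂ = 5.8·10^((79.8−72.4)/20) = 5.8·10^(7.4/20) = 13.60 m.

13.6 m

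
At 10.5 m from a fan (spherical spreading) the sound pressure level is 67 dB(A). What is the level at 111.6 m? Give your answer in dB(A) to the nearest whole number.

Point-source attenuation: ΔL = 20·log₁₀(r₂/r₁) = 20·log₁₀(111.6/10.5) = 20.529 dB.
L₂ = 67 − 20·log₁₀(111.6/10.5) = 67 − 20.529 = 46.47 dB(A).

46 dB(A)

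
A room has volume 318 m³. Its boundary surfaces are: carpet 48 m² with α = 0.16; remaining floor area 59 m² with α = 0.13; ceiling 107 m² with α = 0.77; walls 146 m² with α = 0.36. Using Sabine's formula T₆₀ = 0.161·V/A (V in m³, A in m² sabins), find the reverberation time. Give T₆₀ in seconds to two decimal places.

0.34 s

Total absorption A = 48·0.16 + 59·0.13 + 107·0.77 + 146·0.36 = 150.30 m² sabins.
T₆₀ = 0.161 × 318 / 150.30 = 0.341 s.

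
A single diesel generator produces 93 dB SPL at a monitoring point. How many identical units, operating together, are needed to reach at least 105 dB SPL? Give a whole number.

N identical sources give L₁ + 10·log₁₀ N, so require 10·log₁₀ N ≥ 105 − 93 = 12.0 dB.
N ≥ 10^(12.0/10) = 15.849, so N = 16.

16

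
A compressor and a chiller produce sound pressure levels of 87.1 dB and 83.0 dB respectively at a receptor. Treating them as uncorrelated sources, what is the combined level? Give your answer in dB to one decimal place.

Incoherent sources combine by intensity addition: L_total = 10·log₁₀(Σ 10^(L_i/10)).
Σ 10^(L/10) = 10^(87.1/10) + 10^(83.0/10) = 7.124e+08.
L_total = 10·log₁₀(7.124e+08) = 88.53 dB.

88.5 dB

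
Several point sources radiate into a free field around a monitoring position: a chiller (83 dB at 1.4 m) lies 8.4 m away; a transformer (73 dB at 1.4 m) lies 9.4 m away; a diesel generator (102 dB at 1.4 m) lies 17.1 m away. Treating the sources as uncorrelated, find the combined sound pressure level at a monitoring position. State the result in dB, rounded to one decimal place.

80.5 dB

Propagate each source to the receiver with L = L_ref − 20·log₁₀(r/r_ref), then add intensities.
chiller: 83 − 20·log₁₀(8.4/1.4) = 83 − 15.56 = 67.44 dB.
transformer: 73 − 20·log₁₀(9.4/1.4) = 73 − 16.54 = 56.46 dB.
diesel generator: 102 − 20·log₁₀(17.1/1.4) = 102 − 21.74 = 80.26 dB.
Σ 10^(L/10) = 1.122e+08 → L_total = 10·log₁₀(1.122e+08) = 80.50 dB.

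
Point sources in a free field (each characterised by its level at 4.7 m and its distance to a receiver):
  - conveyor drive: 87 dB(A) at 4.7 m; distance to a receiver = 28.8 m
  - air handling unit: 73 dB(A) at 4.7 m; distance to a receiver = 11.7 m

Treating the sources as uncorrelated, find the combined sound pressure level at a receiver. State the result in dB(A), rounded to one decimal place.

First find each source's level at the receiver (point-source: −20·log₁₀(r/r_ref)), then combine on an intensity basis.
conveyor drive: 87 − 20·log₁₀(28.8/4.7) = 87 − 15.75 = 71.25 dB(A).
air handling unit: 73 − 20·log₁₀(11.7/4.7) = 73 − 7.92 = 65.08 dB(A).
Σ 10^(L/10) = 1.657e+07 → L_total = 10·log₁₀(1.657e+07) = 72.19 dB(A).

72.2 dB(A)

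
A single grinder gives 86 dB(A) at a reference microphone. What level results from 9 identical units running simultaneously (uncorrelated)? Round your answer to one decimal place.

With 9 equal, uncorrelated contributions the intensity is 9× that of one unit, giving a rise of 10·log₁₀ 9.
L_total = 86 + 10·log₁₀(9) = 86 + 9.542 = 95.54 dB(A).

95.5 dB(A)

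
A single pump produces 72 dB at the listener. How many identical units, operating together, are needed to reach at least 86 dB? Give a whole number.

26

Need L₁ + 10·log₁₀ N ≥ 86, i.e. log₁₀ N ≥ 1.40.
N ≥ 10^(14.0/10) = 25.119, so N = 26.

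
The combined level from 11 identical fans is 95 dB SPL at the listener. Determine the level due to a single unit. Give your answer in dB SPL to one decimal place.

84.6 dB SPL

Dividing the total intensity by 11 lowers the level by 10·log₁₀ 11 = 10.414 dB: L₁ = 95 − 10.414.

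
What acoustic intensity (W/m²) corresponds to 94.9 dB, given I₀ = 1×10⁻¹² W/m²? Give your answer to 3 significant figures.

0.00309 W/m²

I = I₀·10^(L/10) = 10⁻¹² × 10^(94.9/10) = 10^(-2.510).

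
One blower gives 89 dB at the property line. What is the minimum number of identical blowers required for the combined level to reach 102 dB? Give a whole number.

Need L₁ + 10·log₁₀ N ≥ 102, i.e. log₁₀ N ≥ 1.30.
N ≥ 10^(13.0/10) = 19.953, so N = 20.

20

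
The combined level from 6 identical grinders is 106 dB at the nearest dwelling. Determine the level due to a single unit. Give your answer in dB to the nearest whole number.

98 dB

Dividing the total intensity by 6 lowers the level by 10·log₁₀ 6 = 7.782 dB: L₁ = 106 − 7.782.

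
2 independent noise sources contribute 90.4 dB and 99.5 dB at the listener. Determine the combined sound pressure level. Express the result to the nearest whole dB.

100 dB

For uncorrelated sources the intensities add, so convert each level to linear form, sum, and take 10·log₁₀ of the total.
Σ 10^(L/10) = 10^(90.4/10) + 10^(99.5/10) = 1.001e+10.
L_total = 10·log₁₀(1.001e+10) = 100.00 dB.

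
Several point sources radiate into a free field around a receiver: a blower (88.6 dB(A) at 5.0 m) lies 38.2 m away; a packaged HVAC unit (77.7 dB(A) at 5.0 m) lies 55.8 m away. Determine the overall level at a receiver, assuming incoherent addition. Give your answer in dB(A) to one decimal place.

Apply inverse-square spreading to bring every level to the receiver, then sum 10^(L/10).
blower: 88.6 − 20·log₁₀(38.2/5.0) = 88.6 − 17.66 = 70.94 dB(A).
packaged HVAC unit: 77.7 − 20·log₁₀(55.8/5.0) = 77.7 − 20.95 = 56.75 dB(A).
Σ 10^(L/10) = 1.288e+07 → L_total = 10·log₁₀(1.288e+07) = 71.10 dB(A).

71.1 dB(A)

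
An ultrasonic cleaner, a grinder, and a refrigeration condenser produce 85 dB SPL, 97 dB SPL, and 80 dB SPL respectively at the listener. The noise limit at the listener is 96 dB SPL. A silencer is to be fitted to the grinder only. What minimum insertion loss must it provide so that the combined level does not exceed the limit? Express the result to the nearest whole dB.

1 dB

Fixed contribution from the other sources: Σ 10^(L/10) = 10^(85/10) + 10^(80/10) = 4.162e+08 (86.19 dB SPL).
To meet 96 dB SPL overall, the treated grinder may contribute at most 10^(96/10) − 4.162e+08 = 3.565e+09, i.e. 95.52 dB SPL.
So the grinder must be reduced from 97 to 95.52 dB SPL: IL = 1.48 dB.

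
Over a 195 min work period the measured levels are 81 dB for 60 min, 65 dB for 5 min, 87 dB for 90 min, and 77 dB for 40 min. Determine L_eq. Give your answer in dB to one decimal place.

L_eq = 10·log₁₀[(1/T)·Σ tᵢ·10^(Lᵢ/10)] with T = 195 min.
Σ tᵢ·10^(Lᵢ/10) = 60·10^(81/10) + 5·10^(65/10) + 90·10^(87/10) + 40·10^(77/10) = 5.468e+10.
L_eq = 10·log₁₀(5.468e+10/195) = 84.48 dB.

84.5 dB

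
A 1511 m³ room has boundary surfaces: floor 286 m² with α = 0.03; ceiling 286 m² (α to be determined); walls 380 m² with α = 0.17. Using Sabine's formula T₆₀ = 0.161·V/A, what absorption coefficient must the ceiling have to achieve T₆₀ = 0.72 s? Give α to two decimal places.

From T₆₀ = 0.161·V/A, the target T₆₀ = 0.72 s needs A = 0.161·1511/0.72 = 337.88 m².
Absorption from the other surfaces = 286·0.03 + 380·0.17 = 73.18 m², so the ceiling must supply 264.70 m² over 286 m².
α = 264.70/286 = 0.926.

0.93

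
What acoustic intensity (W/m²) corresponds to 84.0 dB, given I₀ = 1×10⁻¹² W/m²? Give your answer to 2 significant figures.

0.00025 W/m²

L = 10·log₁₀(I/I₀) ⇒ I = I₀·10^(L/10) = 10⁻¹² × 10^8.40.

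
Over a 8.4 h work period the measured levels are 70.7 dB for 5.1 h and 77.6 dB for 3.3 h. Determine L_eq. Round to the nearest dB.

75 dB

L_eq = 10·log₁₀[(1/T)·Σ tᵢ·10^(Lᵢ/10)] with T = 8.4 h.
Σ tᵢ·10^(Lᵢ/10) = 5.1·10^(70.7/10) + 3.3·10^(77.6/10) = 2.498e+08.
L_eq = 10·log₁₀(2.498e+08/8.4) = 74.73 dB.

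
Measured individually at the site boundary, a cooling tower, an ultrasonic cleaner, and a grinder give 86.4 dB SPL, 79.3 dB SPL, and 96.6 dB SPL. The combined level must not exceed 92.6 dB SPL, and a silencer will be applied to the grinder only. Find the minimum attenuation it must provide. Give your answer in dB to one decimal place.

5.5 dB

The untreated sources together contribute 10^(86.4/10) + 10^(79.3/10) = 5.216e+08, i.e. 87.17 dB SPL.
The limit corresponds to 10^(92.6/10) = 1.820e+09; subtracting the fixed part leaves 1.298e+09 for the grinder, i.e. 91.13 dB SPL.
So the grinder must be reduced from 96.6 to 91.13 dB SPL: IL = 5.47 dB.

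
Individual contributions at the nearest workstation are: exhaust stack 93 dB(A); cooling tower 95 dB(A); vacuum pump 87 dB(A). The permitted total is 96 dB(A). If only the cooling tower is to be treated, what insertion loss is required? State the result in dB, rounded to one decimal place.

Fixed contribution from the other sources: Σ 10^(L/10) = 10^(93/10) + 10^(87/10) = 2.496e+09 (93.97 dB(A)).
To meet 96 dB(A) overall, the treated cooling tower may contribute at most 10^(96/10) − 2.496e+09 = 1.485e+09, i.e. 91.72 dB(A).
So the cooling tower must be reduced from 95 to 91.72 dB(A): IL = 3.28 dB.

3.3 dB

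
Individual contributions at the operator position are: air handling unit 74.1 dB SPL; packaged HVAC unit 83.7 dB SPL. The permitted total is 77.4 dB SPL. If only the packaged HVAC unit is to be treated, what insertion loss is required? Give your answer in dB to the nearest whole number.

9 dB

The untreated sources together contribute 10^(74.1/10) = 2.570e+07, i.e. 74.10 dB SPL.
The limit corresponds to 10^(77.4/10) = 5.495e+07; subtracting the fixed part leaves 2.925e+07 for the packaged HVAC unit, i.e. 74.66 dB SPL.
So the packaged HVAC unit must be reduced from 83.7 to 74.66 dB SPL: IL = 9.04 dB.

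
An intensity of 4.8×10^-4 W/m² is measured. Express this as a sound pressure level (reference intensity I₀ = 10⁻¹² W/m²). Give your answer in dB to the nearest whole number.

87 dB

L = 10·log₁₀(I/I₀) = 10·log₁₀(4.8×10^-4/10⁻¹²) = 10·log₁₀(4.8×10^8).
L = 10·(0.6812 + 8) = 86.81 dB.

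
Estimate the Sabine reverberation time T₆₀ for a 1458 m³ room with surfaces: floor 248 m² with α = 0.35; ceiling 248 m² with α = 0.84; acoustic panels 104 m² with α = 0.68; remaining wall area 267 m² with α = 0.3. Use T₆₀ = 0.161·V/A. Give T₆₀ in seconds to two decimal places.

0.53 s

Total absorption A = 248·0.35 + 248·0.84 + 104·0.68 + 267·0.3 = 445.94 m² sabins.
T₆₀ = 0.161 × 1458 / 445.94 = 0.526 s.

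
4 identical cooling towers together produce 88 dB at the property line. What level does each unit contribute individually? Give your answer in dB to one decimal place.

4 equal contributions raise the level by 10·log₁₀ 4 = 6.021 dB, so each unit alone gives 88 − 6.021.

82.0 dB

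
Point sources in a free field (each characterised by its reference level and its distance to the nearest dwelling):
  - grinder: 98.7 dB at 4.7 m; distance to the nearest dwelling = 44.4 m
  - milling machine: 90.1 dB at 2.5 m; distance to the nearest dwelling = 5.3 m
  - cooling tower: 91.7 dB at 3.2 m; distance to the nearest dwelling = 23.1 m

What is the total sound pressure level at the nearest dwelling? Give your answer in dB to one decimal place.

85.3 dB

Propagate each source to the receiver with L = L_ref − 20·log₁₀(r/r_ref), then add intensities.
grinder: 98.7 − 20·log₁₀(44.4/4.7) = 98.7 − 19.51 = 79.19 dB.
milling machine: 90.1 − 20·log₁₀(5.3/2.5) = 90.1 − 6.53 = 83.57 dB.
cooling tower: 91.7 − 20·log₁₀(23.1/3.2) = 91.7 − 17.17 = 74.53 dB.
Σ 10^(L/10) = 3.391e+08 → L_total = 10·log₁₀(3.391e+08) = 85.30 dB.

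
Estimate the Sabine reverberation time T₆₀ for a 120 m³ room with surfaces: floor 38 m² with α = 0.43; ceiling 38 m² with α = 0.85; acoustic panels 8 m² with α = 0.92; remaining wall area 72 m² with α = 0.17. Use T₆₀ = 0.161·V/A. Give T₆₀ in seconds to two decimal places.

A = Σ Sᵢαᵢ = 38·0.43 + 38·0.85 + 8·0.92 + 72·0.17 = 68.24 m².
T₆₀ = 0.161 × 120 / 68.24 = 0.283 s.

0.28 s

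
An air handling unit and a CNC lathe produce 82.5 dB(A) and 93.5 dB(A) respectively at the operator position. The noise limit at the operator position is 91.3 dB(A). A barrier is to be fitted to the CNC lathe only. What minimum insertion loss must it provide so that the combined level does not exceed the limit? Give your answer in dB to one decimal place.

Fixed contribution from the other source: Σ 10^(L/10) = 10^(82.5/10) = 1.778e+08 (82.50 dB(A)).
To meet 91.3 dB(A) overall, the treated CNC lathe may contribute at most 10^(91.3/10) − 1.778e+08 = 1.171e+09, i.e. 90.69 dB(A).
So the CNC lathe must be reduced from 93.5 to 90.69 dB(A): IL = 2.81 dB.

2.8 dB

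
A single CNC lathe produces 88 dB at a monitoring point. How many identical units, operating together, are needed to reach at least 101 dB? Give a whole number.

20

N identical sources give L₁ + 10·log₁₀ N, so require 10·log₁₀ N ≥ 101 − 88 = 13.0 dB.
N ≥ 10^(13.0/10) = 19.953, so N = 20.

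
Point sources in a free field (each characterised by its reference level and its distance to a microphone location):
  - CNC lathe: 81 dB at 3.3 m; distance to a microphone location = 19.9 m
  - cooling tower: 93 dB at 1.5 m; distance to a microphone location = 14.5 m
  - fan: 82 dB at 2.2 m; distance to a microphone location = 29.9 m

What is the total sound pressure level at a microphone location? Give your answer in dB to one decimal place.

First find each source's level at the receiver (point-source: −20·log₁₀(r/r_ref)), then combine on an intensity basis.
CNC lathe: 81 − 20·log₁₀(19.9/3.3) = 81 − 15.61 = 65.39 dB.
cooling tower: 93 − 20·log₁₀(14.5/1.5) = 93 − 19.71 = 73.29 dB.
fan: 82 − 20·log₁₀(29.9/2.2) = 82 − 22.66 = 59.34 dB.
Σ 10^(L/10) = 2.567e+07 → L_total = 10·log₁₀(2.567e+07) = 74.09 dB.

74.1 dB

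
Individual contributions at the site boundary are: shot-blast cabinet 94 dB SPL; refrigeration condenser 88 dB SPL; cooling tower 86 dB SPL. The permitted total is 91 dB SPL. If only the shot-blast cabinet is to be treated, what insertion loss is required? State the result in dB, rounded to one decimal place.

Everything except the shot-blast cabinet sums to 10^(88/10) + 10^(86/10) = 1.029e+09 in linear terms, 90.12 dB SPL.
To meet 91 dB SPL overall, the treated shot-blast cabinet may contribute at most 10^(91/10) − 1.029e+09 = 2.299e+08, i.e. 83.61 dB SPL.
Required insertion loss = 94 − 83.61 = 10.39 dB.

10.4 dB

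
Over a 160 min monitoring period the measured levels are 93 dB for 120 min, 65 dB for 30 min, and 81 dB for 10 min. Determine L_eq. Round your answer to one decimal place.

L_eq = 10·log₁₀[(1/T)·Σ tᵢ·10^(Lᵢ/10)] with T = 160 min.
Σ tᵢ·10^(Lᵢ/10) = 120·10^(93/10) + 30·10^(65/10) + 10·10^(81/10) = 2.408e+11.
L_eq = 10·log₁₀(2.408e+11/160) = 91.78 dB.

91.8 dB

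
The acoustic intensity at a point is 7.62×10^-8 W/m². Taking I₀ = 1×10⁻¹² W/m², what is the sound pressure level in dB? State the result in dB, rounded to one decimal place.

48.8 dB

I/I₀ = 7.62×10^-8/10⁻¹² = 7.62×10^4, and L = 10·log₁₀(I/I₀).
L = 10·(0.8820 + 4) = 48.82 dB.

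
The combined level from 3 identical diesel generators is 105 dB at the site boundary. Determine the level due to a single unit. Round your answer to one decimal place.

For N identical incoherent sources L_total = L₁ + 10·log₁₀ N, so L₁ = 105 − 10·log₁₀(3) = 105 − 4.771.

100.2 dB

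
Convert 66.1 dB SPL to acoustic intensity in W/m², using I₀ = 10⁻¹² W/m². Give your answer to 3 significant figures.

L = 10·log₁₀(I/I₀) ⇒ I = I₀·10^(L/10) = 10⁻¹² × 10^6.61.

4.07e-06 W/m²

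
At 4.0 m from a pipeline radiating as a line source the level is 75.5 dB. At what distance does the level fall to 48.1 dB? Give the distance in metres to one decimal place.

Line-source spreading drops the level by 10·log₁₀(r₂/r₁); inverting, r₂/r₁ = 10^(ΔL/10).
r₂ = 4.0·10^((75.5−48.1)/10) = 4.0·10^(27.4/10) = 2198.16 m.

2198.2 m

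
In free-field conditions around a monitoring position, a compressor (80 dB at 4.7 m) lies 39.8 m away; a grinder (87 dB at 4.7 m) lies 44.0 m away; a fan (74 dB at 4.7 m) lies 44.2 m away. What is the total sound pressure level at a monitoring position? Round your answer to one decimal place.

68.7 dB

Propagate each source to the receiver with L = L_ref − 20·log₁₀(r/r_ref), then add intensities.
compressor: 80 − 20·log₁₀(39.8/4.7) = 80 − 18.56 = 61.44 dB.
grinder: 87 − 20·log₁₀(44.0/4.7) = 87 − 19.43 = 67.57 dB.
fan: 74 − 20·log₁₀(44.2/4.7) = 74 − 19.47 = 54.53 dB.
Σ 10^(L/10) = 7.397e+06 → L_total = 10·log₁₀(7.397e+06) = 68.69 dB.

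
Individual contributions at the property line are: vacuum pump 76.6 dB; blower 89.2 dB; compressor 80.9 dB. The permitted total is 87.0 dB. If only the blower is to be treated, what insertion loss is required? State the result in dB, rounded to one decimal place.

The untreated sources together contribute 10^(76.6/10) + 10^(80.9/10) = 1.687e+08, i.e. 82.27 dB.
The limit corresponds to 10^(87.0/10) = 5.012e+08; subtracting the fixed part leaves 3.325e+08 for the blower, i.e. 85.22 dB.
Required insertion loss = 89.2 − 85.22 = 3.98 dB.

4.0 dB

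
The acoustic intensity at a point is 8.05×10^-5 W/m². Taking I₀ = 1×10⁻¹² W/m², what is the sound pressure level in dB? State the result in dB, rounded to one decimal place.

79.1 dB

L = 10·log₁₀(I/I₀) = 10·log₁₀(8.05×10^-5/10⁻¹²) = 10·log₁₀(8.05×10^7).
L = 10·(0.9058 + 7) = 79.06 dB.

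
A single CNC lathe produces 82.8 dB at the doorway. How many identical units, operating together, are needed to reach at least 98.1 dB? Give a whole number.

Need L₁ + 10·log₁₀ N ≥ 98.1, i.e. log₁₀ N ≥ 1.53.
N ≥ 10^(15.3/10) = 33.884, so N = 34.

34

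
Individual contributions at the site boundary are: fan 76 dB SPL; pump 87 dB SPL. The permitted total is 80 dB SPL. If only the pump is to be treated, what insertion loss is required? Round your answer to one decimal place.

Fixed contribution from the other source: Σ 10^(L/10) = 10^(76/10) = 3.981e+07 (76.00 dB SPL).
The limit corresponds to 10^(80/10) = 1.000e+08; subtracting the fixed part leaves 6.019e+07 for the pump, i.e. 77.80 dB SPL.
Required insertion loss = 87 − 77.80 = 9.20 dB.

9.2 dB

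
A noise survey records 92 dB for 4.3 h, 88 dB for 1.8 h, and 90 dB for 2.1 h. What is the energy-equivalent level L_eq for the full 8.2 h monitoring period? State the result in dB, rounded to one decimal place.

90.9 dB

Weight each interval's intensity by its duration and average over T = 8.2 h:
Σ tᵢ·10^(Lᵢ/10) = 4.3·10^(92/10) + 1.8·10^(88/10) + 2.1·10^(90/10) = 1.005e+10.
L_eq = 10·log₁₀(1.005e+10/8.2) = 90.88 dB.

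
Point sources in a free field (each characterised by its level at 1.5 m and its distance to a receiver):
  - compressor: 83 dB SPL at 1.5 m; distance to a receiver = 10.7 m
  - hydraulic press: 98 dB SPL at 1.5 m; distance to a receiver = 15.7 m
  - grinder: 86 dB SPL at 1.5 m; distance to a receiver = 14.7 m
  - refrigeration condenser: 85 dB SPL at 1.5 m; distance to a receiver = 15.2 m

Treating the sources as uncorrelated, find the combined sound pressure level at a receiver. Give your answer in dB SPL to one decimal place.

First find each source's level at the receiver (point-source: −20·log₁₀(r/r_ref)), then combine on an intensity basis.
compressor: 83 − 20·log₁₀(10.7/1.5) = 83 − 17.07 = 65.93 dB SPL.
hydraulic press: 98 − 20·log₁₀(15.7/1.5) = 98 − 20.40 = 77.60 dB SPL.
grinder: 86 − 20·log₁₀(14.7/1.5) = 86 − 19.82 = 66.18 dB SPL.
refrigeration condenser: 85 − 20·log₁₀(15.2/1.5) = 85 − 20.12 = 64.88 dB SPL.
Σ 10^(L/10) = 6.874e+07 → L_total = 10·log₁₀(6.874e+07) = 78.37 dB SPL.

78.4 dB SPL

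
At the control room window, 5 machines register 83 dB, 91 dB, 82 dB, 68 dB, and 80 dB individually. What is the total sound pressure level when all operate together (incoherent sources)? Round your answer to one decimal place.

For uncorrelated sources the intensities add, so convert each level to linear form, sum, and take 10·log₁₀ of the total.
Σ 10^(L/10) = 10^(83/10) + 10^(91/10) + 10^(82/10) + 10^(68/10) + 10^(80/10) = 1.723e+09.
L_total = 10·log₁₀(1.723e+09) = 92.36 dB.

92.4 dB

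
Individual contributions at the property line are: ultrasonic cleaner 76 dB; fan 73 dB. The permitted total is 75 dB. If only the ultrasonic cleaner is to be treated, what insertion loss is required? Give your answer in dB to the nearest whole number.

The untreated sources together contribute 10^(73/10) = 1.995e+07, i.e. 73.00 dB.
The limit corresponds to 10^(75/10) = 3.162e+07; subtracting the fixed part leaves 1.167e+07 for the ultrasonic cleaner, i.e. 70.67 dB.
Required insertion loss = 76 − 70.67 = 5.33 dB.

5 dB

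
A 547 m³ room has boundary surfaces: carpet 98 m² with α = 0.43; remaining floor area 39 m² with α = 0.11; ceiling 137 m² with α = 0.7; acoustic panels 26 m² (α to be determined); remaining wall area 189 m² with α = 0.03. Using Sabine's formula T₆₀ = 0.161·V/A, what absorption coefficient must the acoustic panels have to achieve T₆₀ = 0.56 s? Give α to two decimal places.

Required total absorption A = 0.161·547/0.56 = 157.26 m².
Absorption from the other surfaces = 98·0.43 + 39·0.11 + 137·0.7 + 189·0.03 = 148.00 m², so the acoustic panels must supply 9.26 m² over 26 m².
α = 9.26/26 = 0.356.

0.36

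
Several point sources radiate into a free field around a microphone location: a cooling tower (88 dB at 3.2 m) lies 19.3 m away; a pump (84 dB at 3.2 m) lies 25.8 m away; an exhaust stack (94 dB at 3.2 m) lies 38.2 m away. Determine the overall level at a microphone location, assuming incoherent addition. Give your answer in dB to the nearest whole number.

76 dB

Propagate each source to the receiver with L = L_ref − 20·log₁₀(r/r_ref), then add intensities.
cooling tower: 88 − 20·log₁₀(19.3/3.2) = 88 − 15.61 = 72.39 dB.
pump: 84 − 20·log₁₀(25.8/3.2) = 84 − 18.13 = 65.87 dB.
exhaust stack: 94 − 20·log₁₀(38.2/3.2) = 94 − 21.54 = 72.46 dB.
Σ 10^(L/10) = 3.884e+07 → L_total = 10·log₁₀(3.884e+07) = 75.89 dB.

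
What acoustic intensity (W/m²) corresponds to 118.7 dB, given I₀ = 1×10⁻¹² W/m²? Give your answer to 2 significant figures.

0.74 W/m²

I/I₀ = 10^(118.7/10) = 7.413e+11, so I = 7.413e+11 × 10⁻¹² W/m².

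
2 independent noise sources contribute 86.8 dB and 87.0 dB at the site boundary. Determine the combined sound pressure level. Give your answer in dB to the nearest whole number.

90 dB

For uncorrelated sources the intensities add, so convert each level to linear form, sum, and take 10·log₁₀ of the total.
Σ 10^(L/10) = 10^(86.8/10) + 10^(87.0/10) = 9.798e+08.
L_total = 10·log₁₀(9.798e+08) = 89.91 dB.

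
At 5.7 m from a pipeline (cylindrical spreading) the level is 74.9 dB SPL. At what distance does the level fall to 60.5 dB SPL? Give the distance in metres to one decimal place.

The 14.4 dB drop corresponds to a distance ratio of 10^(14.4/10) for a line source.
r₂ = 5.7·10^((74.9−60.5)/10) = 5.7·10^(14.4/10) = 156.99 m.

157.0 m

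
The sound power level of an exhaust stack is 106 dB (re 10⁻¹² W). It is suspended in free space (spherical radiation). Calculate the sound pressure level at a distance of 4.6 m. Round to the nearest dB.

Free-field spherical radiation: L_p = L_w − 10·log₁₀(4π·r²), r = 4.6 m.
4π·r² = 265.9 m², 10·log₁₀ of that is 24.247 dB.
L_p = 106 − 24.247 = 81.75 dB.

82 dB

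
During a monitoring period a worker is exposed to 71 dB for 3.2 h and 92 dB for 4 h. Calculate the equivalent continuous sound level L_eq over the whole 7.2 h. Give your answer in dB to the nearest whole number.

89 dB

L_eq = 10·log₁₀[(1/T)·Σ tᵢ·10^(Lᵢ/10)] with T = 7.2 h.
Σ tᵢ·10^(Lᵢ/10) = 3.2·10^(71/10) + 4·10^(92/10) = 6.380e+09.
L_eq = 10·log₁₀(6.380e+09/7.2) = 89.47 dB.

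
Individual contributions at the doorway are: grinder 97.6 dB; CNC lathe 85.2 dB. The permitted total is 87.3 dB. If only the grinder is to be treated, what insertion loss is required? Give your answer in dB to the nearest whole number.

The untreated sources together contribute 10^(85.2/10) = 3.311e+08, i.e. 85.20 dB.
To meet 87.3 dB overall, the treated grinder may contribute at most 10^(87.3/10) − 3.311e+08 = 2.059e+08, i.e. 83.14 dB.
Required insertion loss = 97.6 − 83.14 = 14.46 dB.

14 dB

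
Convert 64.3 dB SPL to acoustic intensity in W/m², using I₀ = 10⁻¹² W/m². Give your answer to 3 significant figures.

I = I₀·10^(L/10) = 10⁻¹² × 10^(64.3/10) = 10^(-5.570).

2.69e-06 W/m²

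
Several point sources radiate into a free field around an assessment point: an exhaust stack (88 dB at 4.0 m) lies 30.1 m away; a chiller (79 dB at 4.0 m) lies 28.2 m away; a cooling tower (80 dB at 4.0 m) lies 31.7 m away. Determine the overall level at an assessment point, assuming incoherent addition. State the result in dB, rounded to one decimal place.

First find each source's level at the receiver (point-source: −20·log₁₀(r/r_ref)), then combine on an intensity basis.
exhaust stack: 88 − 20·log₁₀(30.1/4.0) = 88 − 17.53 = 70.47 dB.
chiller: 79 − 20·log₁₀(28.2/4.0) = 79 − 16.96 = 62.04 dB.
cooling tower: 80 − 20·log₁₀(31.7/4.0) = 80 − 17.98 = 62.02 dB.
Σ 10^(L/10) = 1.433e+07 → L_total = 10·log₁₀(1.433e+07) = 71.56 dB.

71.6 dB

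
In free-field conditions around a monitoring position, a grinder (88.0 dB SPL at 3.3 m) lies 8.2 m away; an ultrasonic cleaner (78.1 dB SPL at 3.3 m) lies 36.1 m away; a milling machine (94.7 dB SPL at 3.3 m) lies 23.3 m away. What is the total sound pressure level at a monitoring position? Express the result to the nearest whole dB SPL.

82 dB SPL

Apply inverse-square spreading to bring every level to the receiver, then sum 10^(L/10).
grinder: 88.0 − 20·log₁₀(8.2/3.3) = 88.0 − 7.91 = 80.09 dB SPL.
ultrasonic cleaner: 78.1 − 20·log₁₀(36.1/3.3) = 78.1 − 20.78 = 57.32 dB SPL.
milling machine: 94.7 − 20·log₁₀(23.3/3.3) = 94.7 − 16.98 = 77.72 dB SPL.
Σ 10^(L/10) = 1.619e+08 → L_total = 10·log₁₀(1.619e+08) = 82.09 dB SPL.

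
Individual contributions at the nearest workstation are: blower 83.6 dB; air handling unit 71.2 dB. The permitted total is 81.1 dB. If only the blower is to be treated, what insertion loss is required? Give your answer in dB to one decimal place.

3.0 dB

Everything except the blower sums to 10^(71.2/10) = 1.318e+07 in linear terms, 71.20 dB.
To meet 81.1 dB overall, the treated blower may contribute at most 10^(81.1/10) − 1.318e+07 = 1.156e+08, i.e. 80.63 dB.
So the blower must be reduced from 83.6 to 80.63 dB: IL = 2.97 dB.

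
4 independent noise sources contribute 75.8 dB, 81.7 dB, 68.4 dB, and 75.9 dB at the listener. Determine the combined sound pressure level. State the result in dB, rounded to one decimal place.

83.7 dB

For uncorrelated sources the intensities add, so convert each level to linear form, sum, and take 10·log₁₀ of the total.
Σ 10^(L/10) = 10^(75.8/10) + 10^(81.7/10) + 10^(68.4/10) + 10^(75.9/10) = 2.318e+08.
L_total = 10·log₁₀(2.318e+08) = 83.65 dB.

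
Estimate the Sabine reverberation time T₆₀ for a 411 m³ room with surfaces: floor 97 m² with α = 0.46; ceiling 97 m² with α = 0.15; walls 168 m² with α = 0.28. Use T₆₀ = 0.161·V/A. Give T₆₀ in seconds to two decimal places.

0.62 s

Summing Sᵢαᵢ: 97·0.46 + 97·0.15 + 168·0.28 = 106.21 m².
T₆₀ = 0.161 × 411 / 106.21 = 0.623 s.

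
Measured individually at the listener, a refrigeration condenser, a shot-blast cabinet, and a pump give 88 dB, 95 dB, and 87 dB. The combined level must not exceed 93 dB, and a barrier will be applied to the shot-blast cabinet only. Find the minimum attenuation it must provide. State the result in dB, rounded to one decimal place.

5.6 dB

Everything except the shot-blast cabinet sums to 10^(88/10) + 10^(87/10) = 1.132e+09 in linear terms, 90.54 dB.
The limit corresponds to 10^(93/10) = 1.995e+09; subtracting the fixed part leaves 8.631e+08 for the shot-blast cabinet, i.e. 89.36 dB.
Required insertion loss = 95 − 89.36 = 5.64 dB.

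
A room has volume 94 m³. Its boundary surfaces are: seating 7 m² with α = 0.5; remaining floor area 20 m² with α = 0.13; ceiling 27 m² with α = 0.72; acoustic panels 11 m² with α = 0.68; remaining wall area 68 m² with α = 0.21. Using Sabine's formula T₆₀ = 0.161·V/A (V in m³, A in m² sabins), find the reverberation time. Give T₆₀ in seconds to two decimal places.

Summing Sᵢαᵢ: 7·0.5 + 20·0.13 + 27·0.72 + 11·0.68 + 68·0.21 = 47.30 m².
T₆₀ = 0.161·V/A = 0.161·94/47.30 = 0.320 s.

0.32 s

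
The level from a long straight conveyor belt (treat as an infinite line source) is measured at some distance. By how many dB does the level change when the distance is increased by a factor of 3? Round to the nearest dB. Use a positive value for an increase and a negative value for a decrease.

-5 dB

Line-source spreading: ΔL = −10·log₁₀(r₂/r₁).
ΔL = −10·log₁₀(3) = -4.77 dB.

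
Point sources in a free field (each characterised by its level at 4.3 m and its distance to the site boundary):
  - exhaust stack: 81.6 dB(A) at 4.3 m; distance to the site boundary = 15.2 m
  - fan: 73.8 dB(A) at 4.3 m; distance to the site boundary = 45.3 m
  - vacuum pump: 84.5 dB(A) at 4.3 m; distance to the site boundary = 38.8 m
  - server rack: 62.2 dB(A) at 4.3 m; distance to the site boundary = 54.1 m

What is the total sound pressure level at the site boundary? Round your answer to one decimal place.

71.8 dB(A)

Propagate each source to the receiver with L = L_ref − 20·log₁₀(r/r_ref), then add intensities.
exhaust stack: 81.6 − 20·log₁₀(15.2/4.3) = 81.6 − 10.97 = 70.63 dB(A).
fan: 73.8 − 20·log₁₀(45.3/4.3) = 73.8 − 20.45 = 53.35 dB(A).
vacuum pump: 84.5 − 20·log₁₀(38.8/4.3) = 84.5 − 19.11 = 65.39 dB(A).
server rack: 62.2 − 20·log₁₀(54.1/4.3) = 62.2 − 21.99 = 40.21 dB(A).
Σ 10^(L/10) = 1.526e+07 → L_total = 10·log₁₀(1.526e+07) = 71.83 dB(A).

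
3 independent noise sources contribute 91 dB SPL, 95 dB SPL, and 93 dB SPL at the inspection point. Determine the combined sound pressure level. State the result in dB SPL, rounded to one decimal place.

98.1 dB SPL

Incoherent sources combine by intensity addition: L_total = 10·log₁₀(Σ 10^(L_i/10)).
Σ 10^(L/10) = 10^(91/10) + 10^(95/10) + 10^(93/10) = 6.416e+09.
L_total = 10·log₁₀(6.416e+09) = 98.07 dB SPL.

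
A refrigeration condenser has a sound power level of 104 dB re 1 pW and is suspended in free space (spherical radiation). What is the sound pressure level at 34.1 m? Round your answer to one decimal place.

L_p = L_w − 10·log₁₀(4π·r²) with r = 34.1 m.
4π·r² = 1.461e+04 m², 10·log₁₀ of that is 41.647 dB.
L_p = 104 − 41.647 = 62.35 dB.

62.4 dB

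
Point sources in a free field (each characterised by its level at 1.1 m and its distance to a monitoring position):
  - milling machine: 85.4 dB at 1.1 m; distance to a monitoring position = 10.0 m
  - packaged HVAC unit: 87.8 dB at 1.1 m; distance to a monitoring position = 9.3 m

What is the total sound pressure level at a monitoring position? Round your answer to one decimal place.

71.0 dB

First find each source's level at the receiver (point-source: −20·log₁₀(r/r_ref)), then combine on an intensity basis.
milling machine: 85.4 − 20·log₁₀(10.0/1.1) = 85.4 − 19.17 = 66.23 dB.
packaged HVAC unit: 87.8 − 20·log₁₀(9.3/1.1) = 87.8 − 18.54 = 69.26 dB.
Σ 10^(L/10) = 1.263e+07 → L_total = 10·log₁₀(1.263e+07) = 71.01 dB.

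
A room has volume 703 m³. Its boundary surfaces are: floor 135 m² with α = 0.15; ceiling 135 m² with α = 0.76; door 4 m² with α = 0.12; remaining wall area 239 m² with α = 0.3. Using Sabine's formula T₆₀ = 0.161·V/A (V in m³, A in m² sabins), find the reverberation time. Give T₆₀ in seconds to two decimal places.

A = Σ Sᵢαᵢ = 135·0.15 + 135·0.76 + 4·0.12 + 239·0.3 = 195.03 m².
T₆₀ = 0.161 × 703 / 195.03 = 0.580 s.

0.58 s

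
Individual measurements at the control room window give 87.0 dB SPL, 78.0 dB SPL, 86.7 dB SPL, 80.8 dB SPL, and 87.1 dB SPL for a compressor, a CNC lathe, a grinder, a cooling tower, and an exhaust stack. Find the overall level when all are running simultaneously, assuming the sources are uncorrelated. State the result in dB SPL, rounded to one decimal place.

92.2 dB SPL

Incoherent sources combine by intensity addition: L_total = 10·log₁₀(Σ 10^(L_i/10)).
Σ 10^(L/10) = 10^(87.0/10) + 10^(78.0/10) + 10^(86.7/10) + 10^(80.8/10) + 10^(87.1/10) = 1.665e+09.
L_total = 10·log₁₀(1.665e+09) = 92.21 dB SPL.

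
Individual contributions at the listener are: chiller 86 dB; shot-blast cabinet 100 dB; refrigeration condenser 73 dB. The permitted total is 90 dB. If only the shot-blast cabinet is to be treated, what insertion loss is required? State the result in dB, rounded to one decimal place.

12.4 dB

Everything except the shot-blast cabinet sums to 10^(86/10) + 10^(73/10) = 4.181e+08 in linear terms, 86.21 dB.
The limit corresponds to 10^(90/10) = 1.000e+09; subtracting the fixed part leaves 5.819e+08 for the shot-blast cabinet, i.e. 87.65 dB.
Required insertion loss = 100 − 87.65 = 12.35 dB.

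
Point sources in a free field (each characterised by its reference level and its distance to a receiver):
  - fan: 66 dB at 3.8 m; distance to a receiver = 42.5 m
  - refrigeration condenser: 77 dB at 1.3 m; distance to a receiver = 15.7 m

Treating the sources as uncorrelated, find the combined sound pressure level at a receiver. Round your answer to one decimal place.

First find each source's level at the receiver (point-source: −20·log₁₀(r/r_ref)), then combine on an intensity basis.
fan: 66 − 20·log₁₀(42.5/3.8) = 66 − 20.97 = 45.03 dB.
refrigeration condenser: 77 − 20·log₁₀(15.7/1.3) = 77 − 21.64 = 55.36 dB.
Σ 10^(L/10) = 3.755e+05 → L_total = 10·log₁₀(3.755e+05) = 55.75 dB.

55.7 dB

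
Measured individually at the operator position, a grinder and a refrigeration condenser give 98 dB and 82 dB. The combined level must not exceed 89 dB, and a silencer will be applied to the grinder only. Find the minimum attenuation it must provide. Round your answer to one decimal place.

The untreated sources together contribute 10^(82/10) = 1.585e+08, i.e. 82.00 dB.
To meet 89 dB overall, the treated grinder may contribute at most 10^(89/10) − 1.585e+08 = 6.358e+08, i.e. 88.03 dB.
Required insertion loss = 98 − 88.03 = 9.97 dB.

10.0 dB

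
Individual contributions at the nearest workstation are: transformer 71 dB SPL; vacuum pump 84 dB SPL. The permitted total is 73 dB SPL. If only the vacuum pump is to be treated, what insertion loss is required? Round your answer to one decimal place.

15.3 dB

The untreated sources together contribute 10^(71/10) = 1.259e+07, i.e. 71.00 dB SPL.
To meet 73 dB SPL overall, the treated vacuum pump may contribute at most 10^(73/10) − 1.259e+07 = 7.363e+06, i.e. 68.67 dB SPL.
Required insertion loss = 84 − 68.67 = 15.33 dB.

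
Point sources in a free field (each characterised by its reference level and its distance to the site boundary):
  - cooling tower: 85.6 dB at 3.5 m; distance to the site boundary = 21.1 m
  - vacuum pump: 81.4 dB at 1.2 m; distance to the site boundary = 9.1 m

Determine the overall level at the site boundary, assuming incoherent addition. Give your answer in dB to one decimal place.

Propagate each source to the receiver with L = L_ref − 20·log₁₀(r/r_ref), then add intensities.
cooling tower: 85.6 − 20·log₁₀(21.1/3.5) = 85.6 − 15.60 = 70.00 dB.
vacuum pump: 81.4 − 20·log₁₀(9.1/1.2) = 81.4 − 17.60 = 63.80 dB.
Σ 10^(L/10) = 1.239e+07 → L_total = 10·log₁₀(1.239e+07) = 70.93 dB.

70.9 dB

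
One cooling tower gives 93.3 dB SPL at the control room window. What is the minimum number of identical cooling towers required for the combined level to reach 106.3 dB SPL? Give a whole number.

20

The shortfall is 106.3 − 93.3 = 13.0 dB, and N units add 10·log₁₀ N, so need 10·log₁₀ N ≥ 13.0.
N ≥ 10^(13.0/10) = 19.953, so N = 20.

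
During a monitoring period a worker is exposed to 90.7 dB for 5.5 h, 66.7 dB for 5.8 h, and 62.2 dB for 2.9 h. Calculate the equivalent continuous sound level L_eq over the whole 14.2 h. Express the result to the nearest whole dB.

87 dB

The energy average is taken in the linear domain: L_eq = 10·log₁₀[(Σ tᵢ·10^(Lᵢ/10))/T], T = 14.2 h.
Σ tᵢ·10^(Lᵢ/10) = 5.5·10^(90.7/10) + 5.8·10^(66.7/10) + 2.9·10^(62.2/10) = 6.494e+09.
L_eq = 10·log₁₀(6.494e+09/14.2) = 86.60 dB.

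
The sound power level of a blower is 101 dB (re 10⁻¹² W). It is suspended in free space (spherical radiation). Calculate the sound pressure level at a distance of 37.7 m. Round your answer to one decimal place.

58.5 dB

Free-field spherical radiation: L_p = L_w − 10·log₁₀(4π·r²), r = 37.7 m.
4π·r² = 1.786e+04 m², 10·log₁₀ of that is 42.519 dB.
L_p = 101 − 42.519 = 58.48 dB.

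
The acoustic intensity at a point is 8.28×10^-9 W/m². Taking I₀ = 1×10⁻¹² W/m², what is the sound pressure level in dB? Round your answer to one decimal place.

39.2 dB

I/I₀ = 8.28×10^-9/10⁻¹² = 8.28×10^3, and L = 10·log₁₀(I/I₀).
L = 10·(0.9180 + 3) = 39.18 dB.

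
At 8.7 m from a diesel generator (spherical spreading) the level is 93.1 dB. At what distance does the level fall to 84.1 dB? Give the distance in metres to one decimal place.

For a point source L₁ − L₂ = 20·log₁₀(r₂/r₁), so r₂ = r₁·10^((L₁−L₂)/20).
r₂ = 8.7·10^((93.1−84.1)/20) = 8.7·10^(9.0/20) = 24.52 m.

24.5 m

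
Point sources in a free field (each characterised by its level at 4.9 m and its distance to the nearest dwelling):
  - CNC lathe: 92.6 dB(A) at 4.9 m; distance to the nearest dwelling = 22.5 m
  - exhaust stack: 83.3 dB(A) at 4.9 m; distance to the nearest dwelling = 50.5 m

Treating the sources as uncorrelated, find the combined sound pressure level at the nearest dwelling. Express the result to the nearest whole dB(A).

Propagate each source to the receiver with L = L_ref − 20·log₁₀(r/r_ref), then add intensities.
CNC lathe: 92.6 − 20·log₁₀(22.5/4.9) = 92.6 − 13.24 = 79.36 dB(A).
exhaust stack: 83.3 − 20·log₁₀(50.5/4.9) = 83.3 − 20.26 = 63.04 dB(A).
Σ 10^(L/10) = 8.832e+07 → L_total = 10·log₁₀(8.832e+07) = 79.46 dB(A).

79 dB(A)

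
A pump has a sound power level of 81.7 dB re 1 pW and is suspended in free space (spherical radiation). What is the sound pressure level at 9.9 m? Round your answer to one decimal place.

L_p = L_w − 10·log₁₀(4π·r²) with r = 9.9 m.
4π·r² = 1232 m², 10·log₁₀ of that is 30.905 dB.
L_p = 81.7 − 30.905 = 50.80 dB.

50.8 dB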